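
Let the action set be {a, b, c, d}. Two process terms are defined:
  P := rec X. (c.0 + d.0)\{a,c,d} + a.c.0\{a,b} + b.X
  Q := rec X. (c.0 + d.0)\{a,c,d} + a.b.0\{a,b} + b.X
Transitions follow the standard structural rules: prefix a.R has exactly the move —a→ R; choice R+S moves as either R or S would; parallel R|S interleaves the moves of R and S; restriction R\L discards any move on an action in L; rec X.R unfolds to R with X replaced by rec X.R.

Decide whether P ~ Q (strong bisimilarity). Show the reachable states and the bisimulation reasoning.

P ≁ Q

Reachable graph of P (3 states):
  m0 = rec X. (c.0 + d.0)\{a,c,d} + a.c.0\{a,b} + b.X ⊢ —a→ m1, —b→ m0
  m1 = c.0\{a,b} ⊢ —c→ m2
  m2 = 0\{a,b} ⊢ (no moves)
Reachable graph of Q (3 states):
  n0 = rec X. (c.0 + d.0)\{a,c,d} + a.b.0\{a,b} + b.X ⊢ —a→ n1, —b→ n0
  n1 = b.0\{a,b} ⊢ —b→ n2
  n2 = 0\{a,b} ⊢ (no moves)
Coarsest stable partition (strong bisimilarity classes):
  B0 = {m0}
  B1 = {m1}
  B2 = {m2, n2}
  B3 = {n0}
  B4 = {n1}
m0 ∈ B0, n0 ∈ B3 → different blocks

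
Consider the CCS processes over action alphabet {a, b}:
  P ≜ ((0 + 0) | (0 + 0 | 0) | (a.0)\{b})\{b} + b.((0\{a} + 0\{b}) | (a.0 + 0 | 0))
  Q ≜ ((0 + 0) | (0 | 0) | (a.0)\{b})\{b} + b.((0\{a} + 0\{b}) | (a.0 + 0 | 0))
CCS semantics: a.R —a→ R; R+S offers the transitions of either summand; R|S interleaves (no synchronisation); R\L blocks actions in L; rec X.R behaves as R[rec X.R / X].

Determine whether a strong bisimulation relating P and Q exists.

P ~ Q

P's transition system — 4 states:
  u0 = ((0 + 0) | (0 + 0 | 0) | (a.0)\{b})\{b} + b.((0\{a} + 0\{b}) | (a.0 + 0 | 0)) ⊢ -a-> u1, -b-> u2
  u1 = ((0 + 0) | (0 + 0 | 0) | 0\{b})\{b} ⊢ deadlocked
  u2 = (0\{a} + 0\{b}) | (a.0 + 0 | 0) ⊢ -a-> u3
  u3 = (0\{a} + 0\{b}) | 0 ⊢ deadlocked
Q's transition system — 4 states:
  v0 = ((0 + 0) | (0 | 0) | (a.0)\{b})\{b} + b.((0\{a} + 0\{b}) | (a.0 + 0 | 0)) ⊢ -a-> v1, -b-> v2
  v1 = ((0 + 0) | (0 | 0) | 0\{b})\{b} ⊢ deadlocked
  v2 = (0\{a} + 0\{b}) | (a.0 + 0 | 0) ⊢ -a-> v3
  v3 = (0\{a} + 0\{b}) | 0 ⊢ deadlocked
Bisimilarity quotient blocks:
  B0 = {u0, v0}
  B1 = {u1, u3, v1, v3}
  B2 = {u2, v2}
u0 ∈ B0, v0 ∈ B0 → same block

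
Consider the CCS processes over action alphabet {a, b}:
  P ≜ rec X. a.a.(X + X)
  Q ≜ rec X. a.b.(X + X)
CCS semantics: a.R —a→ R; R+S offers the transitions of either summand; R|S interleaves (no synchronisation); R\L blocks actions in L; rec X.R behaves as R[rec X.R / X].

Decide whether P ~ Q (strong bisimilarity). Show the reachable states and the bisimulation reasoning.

Reachable graph of P (3 states):
  m0 = rec X. a.a.(X + X) has moves -a-> m1
  m1 = a.((rec X. a.a.(X + X)) + (rec X. a.a.(X + X))) has moves -a-> m2
  m2 = (rec X. a.a.(X + X)) + (rec X. a.a.(X + X)) has moves -a-> m1
Reachable graph of Q (3 states):
  n0 = rec X. a.b.(X + X) has moves -a-> n1
  n1 = b.((rec X. a.b.(X + X)) + (rec X. a.b.(X + X))) has moves -b-> n2
  n2 = (rec X. a.b.(X + X)) + (rec X. a.b.(X + X)) has moves -a-> n1
Coarsest stable partition (strong bisimilarity classes):
  B0 = {m0, m1, m2}
  B1 = {n0, n2}
  B2 = {n1}
m0 ∈ B0, n0 ∈ B1 → different blocks

P ≁ Q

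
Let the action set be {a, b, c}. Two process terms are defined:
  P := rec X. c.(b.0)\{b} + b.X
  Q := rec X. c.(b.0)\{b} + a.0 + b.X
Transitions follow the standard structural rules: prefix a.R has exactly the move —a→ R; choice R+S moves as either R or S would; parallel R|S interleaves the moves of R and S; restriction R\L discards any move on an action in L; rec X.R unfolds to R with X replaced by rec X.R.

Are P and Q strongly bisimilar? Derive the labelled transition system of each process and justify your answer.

LTS(P): 2 reachable states
  u0 = rec X. c.(b.0)\{b} + b.X | -b-> u0, -c-> u1
  u1 = (b.0)\{b} | (no moves)
LTS(Q): 3 reachable states
  v0 = rec X. c.(b.0)\{b} + a.0 + b.X | -a-> v1, -b-> v0, -c-> v2
  v1 = 0 | (no moves)
  v2 = (b.0)\{b} | (no moves)
Partition-refinement fixed point:
  B0 = {u0}
  B1 = {u1, v1, v2}
  B2 = {v0}
u0 ∈ B0, v0 ∈ B2 → different blocks

NO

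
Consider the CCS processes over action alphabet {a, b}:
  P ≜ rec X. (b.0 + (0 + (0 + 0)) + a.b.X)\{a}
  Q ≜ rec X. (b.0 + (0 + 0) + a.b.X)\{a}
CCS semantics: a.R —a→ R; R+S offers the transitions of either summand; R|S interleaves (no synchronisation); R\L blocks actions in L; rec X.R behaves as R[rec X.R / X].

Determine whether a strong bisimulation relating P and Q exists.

bisimilar

Reachable graph of P (2 states):
  s0 = rec X. (b.0 + (0 + (0 + 0)) + a.b.X)\{a} :: --b--▸ s1
  s1 = 0\{a} :: (no moves)
Reachable graph of Q (2 states):
  t0 = rec X. (b.0 + (0 + 0) + a.b.X)\{a} :: --b--▸ t1
  t1 = 0\{a} :: (no moves)
Partition-refinement fixed point:
  B0 = {s0, t0}
  B1 = {s1, t1}
s0 ∈ B0, t0 ∈ B0 → same block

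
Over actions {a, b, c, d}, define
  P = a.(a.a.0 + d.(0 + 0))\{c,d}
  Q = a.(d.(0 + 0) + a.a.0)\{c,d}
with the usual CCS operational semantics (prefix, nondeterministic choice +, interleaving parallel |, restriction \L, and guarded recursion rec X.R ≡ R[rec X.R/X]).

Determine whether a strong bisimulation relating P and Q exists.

YES

Reachable graph of P (4 states):
  u0 = a.(a.a.0 + d.(0 + 0))\{c,d} :: --a--▸ u1
  u1 = (a.a.0 + d.(0 + 0))\{c,d} :: --a--▸ u2
  u2 = (a.0)\{c,d} :: --a--▸ u3
  u3 = 0\{c,d} :: (no moves)
Reachable graph of Q (4 states):
  v0 = a.(d.(0 + 0) + a.a.0)\{c,d} :: --a--▸ v1
  v1 = (d.(0 + 0) + a.a.0)\{c,d} :: --a--▸ v2
  v2 = (a.0)\{c,d} :: --a--▸ v3
  v3 = 0\{c,d} :: (no moves)
Partition-refinement fixed point:
  B0 = {u0, v0}
  B1 = {u1, v1}
  B2 = {u2, v2}
  B3 = {u3, v3}
u0 ∈ B0, v0 ∈ B0 → same block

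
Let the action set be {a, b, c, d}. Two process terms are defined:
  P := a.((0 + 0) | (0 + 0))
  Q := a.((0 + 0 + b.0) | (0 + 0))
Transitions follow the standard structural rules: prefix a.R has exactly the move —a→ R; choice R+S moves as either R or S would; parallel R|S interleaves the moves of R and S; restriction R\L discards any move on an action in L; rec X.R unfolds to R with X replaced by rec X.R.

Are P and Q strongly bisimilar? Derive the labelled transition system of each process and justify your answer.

P's transition system — 2 states:
  m0 = a.((0 + 0) | (0 + 0)) ⊢ -a-> m1
  m1 = (0 + 0) | (0 + 0) ⊢ deadlocked
Q's transition system — 3 states:
  n0 = a.((0 + 0 + b.0) | (0 + 0)) ⊢ -a-> n1
  n1 = (0 + 0 + b.0) | (0 + 0) ⊢ -b-> n2
  n2 = 0 | (0 + 0) ⊢ deadlocked
Bisimilarity quotient blocks:
  B0 = {m0}
  B1 = {m1, n2}
  B2 = {n0}
  B3 = {n1}
m0 ∈ B0, n0 ∈ B2 → different blocks

P ≁ Q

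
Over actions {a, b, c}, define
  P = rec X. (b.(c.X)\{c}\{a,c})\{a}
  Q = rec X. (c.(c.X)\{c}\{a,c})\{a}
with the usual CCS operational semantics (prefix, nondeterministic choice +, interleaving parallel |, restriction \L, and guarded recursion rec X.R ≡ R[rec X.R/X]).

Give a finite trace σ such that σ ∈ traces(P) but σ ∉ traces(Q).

b

LTS(P): 2 reachable states
  m0 = rec X. (b.(c.X)\{c}\{a,c})\{a} :: -b-> m1
  m1 = (c.(rec X. (b.(c.X)\{c}\{a,c})\{a}))\{c}\{a,c}\{a} :: stopped
LTS(Q): 2 reachable states
  n0 = rec X. (c.(c.X)\{c}\{a,c})\{a} :: -c-> n1
  n1 = (c.(rec X. (c.(c.X)\{c}\{a,c})\{a}))\{c}\{a,c}\{a} :: stopped
Run σ = ⟨b⟩ on P: start {m0}
  [1] b ⇒ {m1}
  ✓ P
Run σ = ⟨b⟩ on Q: start {n0}
  [1] b ⇒ ∅  — Q cannot continue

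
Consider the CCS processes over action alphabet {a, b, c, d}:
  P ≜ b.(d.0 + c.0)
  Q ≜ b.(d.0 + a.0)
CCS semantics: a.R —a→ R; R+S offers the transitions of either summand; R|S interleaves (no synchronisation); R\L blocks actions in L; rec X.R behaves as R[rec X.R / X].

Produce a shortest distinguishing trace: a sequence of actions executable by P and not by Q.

bc

LTS(P): 3 reachable states
  m0 = b.(d.0 + c.0) | =b=> m1
  m1 = d.0 + c.0 | =c=> m2, =d=> m2
  m2 = 0 | ∅
LTS(Q): 3 reachable states
  n0 = b.(d.0 + a.0) | =b=> n1
  n1 = d.0 + a.0 | =a=> n2, =d=> n2
  n2 = 0 | ∅
Run σ = ⟨bc⟩ on P: start {m0}
  step 1 (b): {m1}
  step 2 (c): {m2}
  ✓ P
Run σ = ⟨bc⟩ on Q: start {n0}
  step 1 (b): {n1}
  step 2 (c): ∅ (Q stuck)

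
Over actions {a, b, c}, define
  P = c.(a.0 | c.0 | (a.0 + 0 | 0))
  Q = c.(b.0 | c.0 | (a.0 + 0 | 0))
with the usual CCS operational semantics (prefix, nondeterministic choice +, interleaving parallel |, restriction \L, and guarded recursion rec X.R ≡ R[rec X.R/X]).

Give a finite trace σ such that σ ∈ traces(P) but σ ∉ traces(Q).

caa

P's transition system — 9 states:
  m0 = c.(a.0 | c.0 | (a.0 + 0 | 0)) → --c--▸ m1
  m1 = a.0 | c.0 | (a.0 + 0 | 0) → --a--▸ m2, --a--▸ m3, --c--▸ m4
  m2 = 0 | c.0 | (a.0 + 0 | 0) → --a--▸ m5, --c--▸ m6
  m3 = a.0 | c.0 | 0 → --a--▸ m5, --c--▸ m7
  m4 = a.0 | 0 | (a.0 + 0 | 0) → --a--▸ m6, --a--▸ m7
  m5 = 0 | c.0 | 0 → --c--▸ m8
  m6 = 0 | 0 | (a.0 + 0 | 0) → --a--▸ m8
  m7 = a.0 | 0 | 0 → --a--▸ m8
  m8 = 0 | 0 | 0 → (no moves)
Q's transition system — 9 states:
  n0 = c.(b.0 | c.0 | (a.0 + 0 | 0)) → --c--▸ n1
  n1 = b.0 | c.0 | (a.0 + 0 | 0) → --a--▸ n2, --b--▸ n3, --c--▸ n4
  n2 = b.0 | c.0 | 0 → --b--▸ n5, --c--▸ n6
  n3 = 0 | c.0 | (a.0 + 0 | 0) → --a--▸ n5, --c--▸ n7
  n4 = b.0 | 0 | (a.0 + 0 | 0) → --a--▸ n6, --b--▸ n7
  n5 = 0 | c.0 | 0 → --c--▸ n8
  n6 = b.0 | 0 | 0 → --b--▸ n8
  n7 = 0 | 0 | (a.0 + 0 | 0) → --a--▸ n8
  n8 = 0 | 0 | 0 → (no moves)
Trace ⟨caa⟩ through P, begin at {m0}:
  after c @ step 1: {m1}
  after a @ step 2: {m2, m3}
  after a @ step 3: {m5}
  P completes σ.
Trace ⟨caa⟩ through Q, begin at {n0}:
  after c @ step 1: {n1}
  after a @ step 2: {n2}
  after a @ step 3: ∅ (Q stuck)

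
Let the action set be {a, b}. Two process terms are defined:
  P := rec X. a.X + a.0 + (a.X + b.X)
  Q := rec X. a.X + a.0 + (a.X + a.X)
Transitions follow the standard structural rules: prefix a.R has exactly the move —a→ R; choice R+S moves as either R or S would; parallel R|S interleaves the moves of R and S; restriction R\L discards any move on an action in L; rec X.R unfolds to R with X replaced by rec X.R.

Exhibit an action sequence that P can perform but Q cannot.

b

LTS(P): 2 reachable states
  s0 = rec X. a.X + a.0 + (a.X + b.X) ⊢ —a→ s0, —a→ s1, —b→ s0
  s1 = 0 ⊢ ∅
LTS(Q): 2 reachable states
  t0 = rec X. a.X + a.0 + (a.X + a.X) ⊢ —a→ t0, —a→ t1
  t1 = 0 ⊢ ∅
Run σ = ⟨b⟩ on P: start {s0}
  step 1 (b): {s0}
  — P admits the full trace.
Run σ = ⟨b⟩ on Q: start {t0}
  step 1 (b): no successor for Q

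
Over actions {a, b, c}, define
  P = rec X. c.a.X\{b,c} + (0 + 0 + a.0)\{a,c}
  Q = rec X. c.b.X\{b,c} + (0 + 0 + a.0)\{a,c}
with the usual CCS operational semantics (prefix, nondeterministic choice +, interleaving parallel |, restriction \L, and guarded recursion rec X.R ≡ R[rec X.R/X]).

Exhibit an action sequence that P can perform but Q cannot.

P's transition system — 3 states:
  s0 = rec X. c.a.X\{b,c} + (0 + 0 + a.0)\{a,c} | —c→ s1
  s1 = a.(rec X. c.a.X\{b,c} + (0 + 0 + a.0)\{a,c})\{b,c} | —a→ s2
  s2 = (rec X. c.a.X\{b,c} + (0 + 0 + a.0)\{a,c})\{b,c} | (no moves)
Q's transition system — 3 states:
  t0 = rec X. c.b.X\{b,c} + (0 + 0 + a.0)\{a,c} | —c→ t1
  t1 = b.(rec X. c.b.X\{b,c} + (0 + 0 + a.0)\{a,c})\{b,c} | —b→ t2
  t2 = (rec X. c.b.X\{b,c} + (0 + 0 + a.0)\{a,c})\{b,c} | (no moves)
Executing ca from P (initial set {s0}):
  after c @ step 1: {s1}
  after a @ step 2: {s2}
  P completes σ.
Executing ca from Q (initial set {t0}):
  after c @ step 1: {t1}
  after a @ step 2: ∅  — Q cannot continue

ca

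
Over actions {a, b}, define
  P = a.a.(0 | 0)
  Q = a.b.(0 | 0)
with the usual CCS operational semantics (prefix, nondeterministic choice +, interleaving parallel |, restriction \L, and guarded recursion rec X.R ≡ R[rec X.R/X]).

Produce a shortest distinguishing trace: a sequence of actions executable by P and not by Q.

aa

P's transition system — 3 states:
  u0 = a.a.(0 | 0) has moves -a-> u1
  u1 = a.(0 | 0) has moves -a-> u2
  u2 = 0 | 0 has moves ∅
Q's transition system — 3 states:
  v0 = a.b.(0 | 0) has moves -a-> v1
  v1 = b.(0 | 0) has moves -b-> v2
  v2 = 0 | 0 has moves ∅
Run σ = ⟨aa⟩ on P: start {u0}
  step 1 (a): {u1}
  step 2 (a): {u2}
  ✓ P
Run σ = ⟨aa⟩ on Q: start {v0}
  step 1 (a): {v1}
  step 2 (a): ∅ (Q stuck)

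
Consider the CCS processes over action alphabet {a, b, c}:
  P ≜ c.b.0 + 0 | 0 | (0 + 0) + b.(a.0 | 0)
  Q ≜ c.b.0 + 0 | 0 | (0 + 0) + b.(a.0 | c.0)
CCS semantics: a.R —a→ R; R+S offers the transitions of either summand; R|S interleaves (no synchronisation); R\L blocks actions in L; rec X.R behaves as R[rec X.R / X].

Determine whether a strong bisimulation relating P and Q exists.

LTS(P): 5 reachable states
  s0 = c.b.0 + 0 | 0 | (0 + 0) + b.(a.0 | 0) has moves --b--▸ s1, --c--▸ s2
  s1 = a.0 | 0 has moves --a--▸ s3
  s2 = b.0 has moves --b--▸ s4
  s3 = 0 | 0 has moves ∅
  s4 = 0 has moves ∅
LTS(Q): 7 reachable states
  t0 = c.b.0 + 0 | 0 | (0 + 0) + b.(a.0 | c.0) has moves --b--▸ t1, --c--▸ t2
  t1 = a.0 | c.0 has moves --a--▸ t3, --c--▸ t4
  t2 = b.0 has moves --b--▸ t5
  t3 = 0 | c.0 has moves --c--▸ t6
  t4 = a.0 | 0 has moves --a--▸ t6
  t5 = 0 has moves ∅
  t6 = 0 | 0 has moves ∅
Partition-refinement fixed point:
  B0 = {s0}
  B1 = {s1, t4}
  B2 = {s3, s4, t5, t6}
  B3 = {s2, t2}
  B4 = {t0}
  B5 = {t1}
  B6 = {t3}
s0 ∈ B0, t0 ∈ B4 → different blocks

NO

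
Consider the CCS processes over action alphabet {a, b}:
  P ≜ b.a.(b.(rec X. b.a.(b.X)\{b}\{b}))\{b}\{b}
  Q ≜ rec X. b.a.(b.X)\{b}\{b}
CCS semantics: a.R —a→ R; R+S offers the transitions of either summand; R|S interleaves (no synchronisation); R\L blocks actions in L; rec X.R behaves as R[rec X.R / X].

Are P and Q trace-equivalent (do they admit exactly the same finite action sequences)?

P's transition system — 3 states:
  p0 = b.a.(b.(rec X. b.a.(b.X)\{b}\{b}))\{b}\{b} :: ··b··> p1
  p1 = a.(b.(rec X. b.a.(b.X)\{b}\{b}))\{b}\{b} :: ··a··> p2
  p2 = (b.(rec X. b.a.(b.X)\{b}\{b}))\{b}\{b} :: stopped
Q's transition system — 3 states:
  q0 = rec X. b.a.(b.X)\{b}\{b} :: ··b··> q1
  q1 = a.(b.(rec X. b.a.(b.X)\{b}\{b}))\{b}\{b} :: ··a··> q2
  q2 = (b.(rec X. b.a.(b.X)\{b}\{b}))\{b}\{b} :: stopped
Partition-refinement fixed point:
  B0 = {p0, q0}
  B1 = {p1, q1}
  B2 = {p2, q2}
p0 ∈ B0, q0 ∈ B0 → same block
Bisimilar ⇒ trace-equivalent.

trace-equivalent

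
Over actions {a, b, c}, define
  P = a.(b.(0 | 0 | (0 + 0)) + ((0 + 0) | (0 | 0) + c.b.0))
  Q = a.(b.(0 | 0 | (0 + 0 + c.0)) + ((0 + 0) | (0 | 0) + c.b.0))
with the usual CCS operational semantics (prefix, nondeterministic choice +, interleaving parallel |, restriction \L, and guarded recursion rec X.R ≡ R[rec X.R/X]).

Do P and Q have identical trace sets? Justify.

P's transition system — 5 states:
  s0 = a.(b.(0 | 0 | (0 + 0)) + ((0 + 0) | (0 | 0) + c.b.0)) :: -a-> s1
  s1 = b.(0 | 0 | (0 + 0)) + ((0 + 0) | (0 | 0) + c.b.0) :: -b-> s2, -c-> s3
  s2 = 0 | 0 | (0 + 0) :: deadlocked
  s3 = b.0 :: -b-> s4
  s4 = 0 :: deadlocked
Q's transition system — 6 states:
  t0 = a.(b.(0 | 0 | (0 + 0 + c.0)) + ((0 + 0) | (0 | 0) + c.b.0)) :: -a-> t1
  t1 = b.(0 | 0 | (0 + 0 + c.0)) + ((0 + 0) | (0 | 0) + c.b.0) :: -b-> t2, -c-> t3
  t2 = 0 | 0 | (0 + 0 + c.0) :: -c-> t4
  t3 = b.0 :: -b-> t5
  t4 = 0 | 0 | 0 :: deadlocked
  t5 = 0 :: deadlocked
Executing abc from Q (initial set {t0}):
  after a @ step 1: {t1}
  after b @ step 2: {t2}
  after c @ step 3: {t4}
  ✓ Q
Executing abc from P (initial set {s0}):
  after a @ step 1: {s1}
  after b @ step 2: {s2}
  after c @ step 3: no successor for P

traces(P) ≠ traces(Q) — witness ⟨abc⟩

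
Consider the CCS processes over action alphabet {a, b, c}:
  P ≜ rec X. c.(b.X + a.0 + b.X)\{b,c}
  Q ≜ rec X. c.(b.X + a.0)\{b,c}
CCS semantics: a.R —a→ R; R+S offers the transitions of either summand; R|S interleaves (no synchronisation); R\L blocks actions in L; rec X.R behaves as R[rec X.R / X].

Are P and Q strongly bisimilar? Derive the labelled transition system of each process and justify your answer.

LTS(P): 3 reachable states
  u0 = rec X. c.(b.X + a.0 + b.X)\{b,c} has moves --c--▸ u1
  u1 = (b.(rec X. c.(b.X + a.0 + b.X)\{b,c}) + a.0 + b.(rec X. c.(b.X + a.0 + b.X)\{b,c}))\{b,c} has moves --a--▸ u2
  u2 = 0\{b,c} has moves ·
LTS(Q): 3 reachable states
  v0 = rec X. c.(b.X + a.0)\{b,c} has moves --c--▸ v1
  v1 = (b.(rec X. c.(b.X + a.0)\{b,c}) + a.0)\{b,c} has moves --a--▸ v2
  v2 = 0\{b,c} has moves ·
Coarsest stable partition (strong bisimilarity classes):
  B0 = {u0, v0}
  B1 = {u1, v1}
  B2 = {u2, v2}
u0 ∈ B0, v0 ∈ B0 → same block

P ~ Q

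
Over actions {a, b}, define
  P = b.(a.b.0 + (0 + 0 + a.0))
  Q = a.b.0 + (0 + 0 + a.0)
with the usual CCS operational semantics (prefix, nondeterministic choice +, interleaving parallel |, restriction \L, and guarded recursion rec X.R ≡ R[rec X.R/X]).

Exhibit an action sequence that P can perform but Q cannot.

b

Reachable graph of P (4 states):
  s0 = b.(a.b.0 + (0 + 0 + a.0)) ⊢ =b=> s1
  s1 = a.b.0 + (0 + 0 + a.0) ⊢ =a=> s2, =a=> s3
  s2 = 0 ⊢ stopped
  s3 = b.0 ⊢ =b=> s2
Reachable graph of Q (3 states):
  t0 = a.b.0 + (0 + 0 + a.0) ⊢ =a=> t1, =a=> t2
  t1 = 0 ⊢ stopped
  t2 = b.0 ⊢ =b=> t1
Trace ⟨b⟩ through P, begin at {s0}:
  [1] b ⇒ {s1}
  — P admits the full trace.
Trace ⟨b⟩ through Q, begin at {t0}:
  [1] b ⇒ no successor for Q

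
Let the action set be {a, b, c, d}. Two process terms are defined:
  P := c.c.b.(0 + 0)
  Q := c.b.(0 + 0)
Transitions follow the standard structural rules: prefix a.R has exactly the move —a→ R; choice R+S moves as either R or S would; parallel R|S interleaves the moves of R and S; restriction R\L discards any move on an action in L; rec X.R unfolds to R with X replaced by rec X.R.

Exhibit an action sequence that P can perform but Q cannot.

cc

LTS(P): 4 reachable states
  s0 = c.c.b.(0 + 0) has moves --c--▸ s1
  s1 = c.b.(0 + 0) has moves --c--▸ s2
  s2 = b.(0 + 0) has moves --b--▸ s3
  s3 = 0 + 0 has moves ∅
LTS(Q): 3 reachable states
  t0 = c.b.(0 + 0) has moves --c--▸ t1
  t1 = b.(0 + 0) has moves --b--▸ t2
  t2 = 0 + 0 has moves ∅
Trace ⟨cc⟩ through P, begin at {s0}:
  after c @ step 1: {s1}
  after c @ step 2: {s2}
  P completes σ.
Trace ⟨cc⟩ through Q, begin at {t0}:
  after c @ step 1: {t1}
  after c @ step 2: no successor for Q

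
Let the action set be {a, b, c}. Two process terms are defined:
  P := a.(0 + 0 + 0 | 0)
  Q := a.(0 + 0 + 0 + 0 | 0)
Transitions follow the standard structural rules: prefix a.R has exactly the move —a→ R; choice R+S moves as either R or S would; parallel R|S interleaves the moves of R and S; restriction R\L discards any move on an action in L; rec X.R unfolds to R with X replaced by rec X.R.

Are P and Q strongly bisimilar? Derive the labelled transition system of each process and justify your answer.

YES

P's transition system — 2 states:
  m0 = a.(0 + 0 + 0 | 0) has moves =a=> m1
  m1 = 0 + 0 + 0 | 0 has moves deadlocked
Q's transition system — 2 states:
  n0 = a.(0 + 0 + 0 + 0 | 0) has moves =a=> n1
  n1 = 0 + 0 + 0 + 0 | 0 has moves deadlocked
Coarsest stable partition (strong bisimilarity classes):
  B0 = {m0, n0}
  B1 = {m1, n1}
m0 ∈ B0, n0 ∈ B0 → same block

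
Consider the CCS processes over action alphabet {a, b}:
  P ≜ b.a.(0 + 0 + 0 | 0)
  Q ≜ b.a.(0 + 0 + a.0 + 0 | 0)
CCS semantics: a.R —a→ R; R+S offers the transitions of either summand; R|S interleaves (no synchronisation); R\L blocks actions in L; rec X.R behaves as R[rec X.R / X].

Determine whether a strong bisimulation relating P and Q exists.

not bisimilar

Reachable graph of P (3 states):
  s0 = b.a.(0 + 0 + 0 | 0) has moves —b→ s1
  s1 = a.(0 + 0 + 0 | 0) has moves —a→ s2
  s2 = 0 + 0 + 0 | 0 has moves ∅
Reachable graph of Q (4 states):
  t0 = b.a.(0 + 0 + a.0 + 0 | 0) has moves —b→ t1
  t1 = a.(0 + 0 + a.0 + 0 | 0) has moves —a→ t2
  t2 = 0 + 0 + a.0 + 0 | 0 has moves —a→ t3
  t3 = 0 has moves ∅
Partition-refinement fixed point:
  B0 = {s0}
  B1 = {s1, t2}
  B2 = {s2, t3}
  B3 = {t0}
  B4 = {t1}
s0 ∈ B0, t0 ∈ B3 → different blocks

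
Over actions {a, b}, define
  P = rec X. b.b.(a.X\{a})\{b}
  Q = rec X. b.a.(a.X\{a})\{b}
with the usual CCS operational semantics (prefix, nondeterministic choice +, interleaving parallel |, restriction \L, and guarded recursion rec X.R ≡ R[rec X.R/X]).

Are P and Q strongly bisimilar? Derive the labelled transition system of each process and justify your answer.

Reachable graph of P (4 states):
  u0 = rec X. b.b.(a.X\{a})\{b} | —b→ u1
  u1 = b.(a.(rec X. b.b.(a.X\{a})\{b})\{a})\{b} | —b→ u2
  u2 = (a.(rec X. b.b.(a.X\{a})\{b})\{a})\{b} | —a→ u3
  u3 = (rec X. b.b.(a.X\{a})\{b})\{a}\{b} | ·
Reachable graph of Q (4 states):
  v0 = rec X. b.a.(a.X\{a})\{b} | —b→ v1
  v1 = a.(a.(rec X. b.a.(a.X\{a})\{b})\{a})\{b} | —a→ v2
  v2 = (a.(rec X. b.a.(a.X\{a})\{b})\{a})\{b} | —a→ v3
  v3 = (rec X. b.a.(a.X\{a})\{b})\{a}\{b} | ·
Partition-refinement fixed point:
  B0 = {u0}
  B1 = {u1}
  B2 = {u2, v2}
  B3 = {u3, v3}
  B4 = {v0}
  B5 = {v1}
u0 ∈ B0, v0 ∈ B4 → different blocks

not bisimilar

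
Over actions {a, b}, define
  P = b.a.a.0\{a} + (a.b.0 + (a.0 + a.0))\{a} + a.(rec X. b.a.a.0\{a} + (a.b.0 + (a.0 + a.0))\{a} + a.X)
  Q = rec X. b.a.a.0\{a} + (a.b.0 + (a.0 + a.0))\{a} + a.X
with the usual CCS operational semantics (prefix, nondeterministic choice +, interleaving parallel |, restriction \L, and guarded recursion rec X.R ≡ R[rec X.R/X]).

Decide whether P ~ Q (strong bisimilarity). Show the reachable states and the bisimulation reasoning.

P ~ Q

LTS(P): 5 reachable states
  p0 = b.a.a.0\{a} + (a.b.0 + (a.0 + a.0))\{a} + a.(rec X. b.a.a.0\{a} + (a.b.0 + (a.0 + a.0))\{a} + a.X) ⊢ =a=> p1, =b=> p2
  p1 = rec X. b.a.a.0\{a} + (a.b.0 + (a.0 + a.0))\{a} + a.X ⊢ =a=> p1, =b=> p2
  p2 = a.a.0\{a} ⊢ =a=> p3
  p3 = a.0\{a} ⊢ =a=> p4
  p4 = 0\{a} ⊢ stopped
LTS(Q): 4 reachable states
  q0 = rec X. b.a.a.0\{a} + (a.b.0 + (a.0 + a.0))\{a} + a.X ⊢ =a=> q0, =b=> q1
  q1 = a.a.0\{a} ⊢ =a=> q2
  q2 = a.0\{a} ⊢ =a=> q3
  q3 = 0\{a} ⊢ stopped
Bisimilarity quotient blocks:
  B0 = {p0, p1, q0}
  B1 = {p2, q1}
  B2 = {p3, q2}
  B3 = {p4, q3}
p0 ∈ B0, q0 ∈ B0 → same block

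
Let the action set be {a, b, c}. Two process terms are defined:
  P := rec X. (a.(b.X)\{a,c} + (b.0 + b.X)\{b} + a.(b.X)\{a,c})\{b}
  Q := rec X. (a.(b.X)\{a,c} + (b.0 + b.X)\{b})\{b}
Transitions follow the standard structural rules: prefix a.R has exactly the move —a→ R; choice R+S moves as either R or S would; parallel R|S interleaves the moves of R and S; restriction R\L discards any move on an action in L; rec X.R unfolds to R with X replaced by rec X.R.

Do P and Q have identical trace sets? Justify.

YES

Reachable graph of P (2 states):
  u0 = rec X. (a.(b.X)\{a,c} + (b.0 + b.X)\{b} + a.(b.X)\{a,c})\{b} has moves =a=> u1
  u1 = (b.(rec X. (a.(b.X)\{a,c} + (b.0 + b.X)\{b} + a.(b.X)\{a,c})\{b}))\{a,c}\{b} has moves (no moves)
Reachable graph of Q (2 states):
  v0 = rec X. (a.(b.X)\{a,c} + (b.0 + b.X)\{b})\{b} has moves =a=> v1
  v1 = (b.(rec X. (a.(b.X)\{a,c} + (b.0 + b.X)\{b})\{b}))\{a,c}\{b} has moves (no moves)
Partition-refinement fixed point:
  B0 = {u0, v0}
  B1 = {u1, v1}
u0 ∈ B0, v0 ∈ B0 → same block
Bisimilar ⇒ trace-equivalent.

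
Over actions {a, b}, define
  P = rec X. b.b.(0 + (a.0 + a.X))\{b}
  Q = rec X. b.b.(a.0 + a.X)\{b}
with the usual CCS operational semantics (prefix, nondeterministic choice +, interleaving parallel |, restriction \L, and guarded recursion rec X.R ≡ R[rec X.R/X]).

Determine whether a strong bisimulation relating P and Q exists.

YES

P's transition system — 5 states:
  s0 = rec X. b.b.(0 + (a.0 + a.X))\{b} → --b--▸ s1
  s1 = b.(0 + (a.0 + a.(rec X. b.b.(0 + (a.0 + a.X))\{b})))\{b} → --b--▸ s2
  s2 = (0 + (a.0 + a.(rec X. b.b.(0 + (a.0 + a.X))\{b})))\{b} → --a--▸ s3, --a--▸ s4
  s3 = (rec X. b.b.(0 + (a.0 + a.X))\{b})\{b} → ·
  s4 = 0\{b} → ·
Q's transition system — 5 states:
  t0 = rec X. b.b.(a.0 + a.X)\{b} → --b--▸ t1
  t1 = b.(a.0 + a.(rec X. b.b.(a.0 + a.X)\{b}))\{b} → --b--▸ t2
  t2 = (a.0 + a.(rec X. b.b.(a.0 + a.X)\{b}))\{b} → --a--▸ t3, --a--▸ t4
  t3 = (rec X. b.b.(a.0 + a.X)\{b})\{b} → ·
  t4 = 0\{b} → ·
Bisimilarity quotient blocks:
  B0 = {s0, t0}
  B1 = {s1, t1}
  B2 = {s2, t2}
  B3 = {s3, s4, t3, t4}
s0 ∈ B0, t0 ∈ B0 → same block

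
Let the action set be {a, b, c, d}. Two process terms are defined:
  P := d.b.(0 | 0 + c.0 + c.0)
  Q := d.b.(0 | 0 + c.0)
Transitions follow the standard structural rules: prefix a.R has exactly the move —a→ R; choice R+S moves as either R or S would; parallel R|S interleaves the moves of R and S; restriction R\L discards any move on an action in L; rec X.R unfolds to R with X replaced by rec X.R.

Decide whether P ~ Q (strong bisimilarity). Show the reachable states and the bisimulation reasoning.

bisimilar

Reachable graph of P (4 states):
  u0 = d.b.(0 | 0 + c.0 + c.0) ⊢ —d→ u1
  u1 = b.(0 | 0 + c.0 + c.0) ⊢ —b→ u2
  u2 = 0 | 0 + c.0 + c.0 ⊢ —c→ u3
  u3 = 0 ⊢ stopped
Reachable graph of Q (4 states):
  v0 = d.b.(0 | 0 + c.0) ⊢ —d→ v1
  v1 = b.(0 | 0 + c.0) ⊢ —b→ v2
  v2 = 0 | 0 + c.0 ⊢ —c→ v3
  v3 = 0 ⊢ stopped
Bisimilarity quotient blocks:
  B0 = {u0, v0}
  B1 = {u1, v1}
  B2 = {u2, v2}
  B3 = {u3, v3}
u0 ∈ B0, v0 ∈ B0 → same block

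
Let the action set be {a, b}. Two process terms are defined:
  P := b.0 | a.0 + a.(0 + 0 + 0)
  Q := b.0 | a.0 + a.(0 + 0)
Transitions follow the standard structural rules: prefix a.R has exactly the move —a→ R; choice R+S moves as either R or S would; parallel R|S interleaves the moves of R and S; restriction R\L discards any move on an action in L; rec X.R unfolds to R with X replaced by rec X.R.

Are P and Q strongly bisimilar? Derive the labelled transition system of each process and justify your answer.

P ~ Q

Reachable graph of P (5 states):
  s0 = b.0 | a.0 + a.(0 + 0 + 0) | =a=> s1, =a=> s2, =b=> s3
  s1 = 0 + 0 + 0 | ·
  s2 = b.0 | 0 | =b=> s4
  s3 = 0 | a.0 | =a=> s4
  s4 = 0 | 0 | ·
Reachable graph of Q (5 states):
  t0 = b.0 | a.0 + a.(0 + 0) | =a=> t1, =a=> t2, =b=> t3
  t1 = 0 + 0 | ·
  t2 = b.0 | 0 | =b=> t4
  t3 = 0 | a.0 | =a=> t4
  t4 = 0 | 0 | ·
Bisimilarity quotient blocks:
  B0 = {s0, t0}
  B1 = {s1, s4, t1, t4}
  B2 = {s3, t3}
  B3 = {s2, t2}
s0 ∈ B0, t0 ∈ B0 → same block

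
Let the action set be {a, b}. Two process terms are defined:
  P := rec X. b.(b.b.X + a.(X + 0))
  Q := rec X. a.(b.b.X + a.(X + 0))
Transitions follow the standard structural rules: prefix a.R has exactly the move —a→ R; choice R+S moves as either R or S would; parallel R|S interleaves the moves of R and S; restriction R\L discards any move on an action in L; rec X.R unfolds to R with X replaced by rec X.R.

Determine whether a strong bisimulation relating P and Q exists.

P ≁ Q

P's transition system — 4 states:
  m0 = rec X. b.(b.b.X + a.(X + 0)) | -b-> m1
  m1 = b.b.(rec X. b.(b.b.X + a.(X + 0))) + a.((rec X. b.(b.b.X + a.(X + 0))) + 0) | -a-> m2, -b-> m3
  m2 = (rec X. b.(b.b.X + a.(X + 0))) + 0 | -b-> m1
  m3 = b.(rec X. b.(b.b.X + a.(X + 0))) | -b-> m0
Q's transition system — 4 states:
  n0 = rec X. a.(b.b.X + a.(X + 0)) | -a-> n1
  n1 = b.b.(rec X. a.(b.b.X + a.(X + 0))) + a.((rec X. a.(b.b.X + a.(X + 0))) + 0) | -a-> n2, -b-> n3
  n2 = (rec X. a.(b.b.X + a.(X + 0))) + 0 | -a-> n1
  n3 = b.(rec X. a.(b.b.X + a.(X + 0))) | -b-> n0
Partition-refinement fixed point:
  B0 = {m0, m2}
  B1 = {m1}
  B2 = {m3}
  B3 = {n0, n2}
  B4 = {n1}
  B5 = {n3}
m0 ∈ B0, n0 ∈ B3 → different blocks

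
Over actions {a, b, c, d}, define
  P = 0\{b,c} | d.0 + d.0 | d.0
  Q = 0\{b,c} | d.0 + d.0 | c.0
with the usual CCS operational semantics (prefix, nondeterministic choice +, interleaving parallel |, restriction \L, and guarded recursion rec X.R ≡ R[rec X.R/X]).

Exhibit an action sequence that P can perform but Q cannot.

LTS(P): 5 reachable states
  p0 = 0\{b,c} | d.0 + d.0 | d.0 ⊢ ··d··> p1, ··d··> p2, ··d··> p3
  p1 = 0 | d.0 ⊢ ··d··> p4
  p2 = 0\{b,c} | 0 ⊢ (no moves)
  p3 = d.0 | 0 ⊢ ··d··> p4
  p4 = 0 | 0 ⊢ (no moves)
LTS(Q): 5 reachable states
  q0 = 0\{b,c} | d.0 + d.0 | c.0 ⊢ ··c··> q1, ··d··> q2, ··d··> q3
  q1 = d.0 | 0 ⊢ ··d··> q4
  q2 = 0 | c.0 ⊢ ··c··> q4
  q3 = 0\{b,c} | 0 ⊢ (no moves)
  q4 = 0 | 0 ⊢ (no moves)
Run σ = ⟨dd⟩ on P: start {p0}
  step 1 (d): {p1, p2, p3}
  step 2 (d): {p4}
  — P admits the full trace.
Run σ = ⟨dd⟩ on Q: start {q0}
  step 1 (d): {q2, q3}
  step 2 (d): no successor for Q

dd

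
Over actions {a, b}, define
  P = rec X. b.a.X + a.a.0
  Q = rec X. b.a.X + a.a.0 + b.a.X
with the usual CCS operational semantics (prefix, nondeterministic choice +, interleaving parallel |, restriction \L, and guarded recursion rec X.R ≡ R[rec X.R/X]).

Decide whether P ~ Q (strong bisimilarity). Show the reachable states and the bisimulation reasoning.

LTS(P): 4 reachable states
  u0 = rec X. b.a.X + a.a.0 → --a--▸ u1, --b--▸ u2
  u1 = a.0 → --a--▸ u3
  u2 = a.(rec X. b.a.X + a.a.0) → --a--▸ u0
  u3 = 0 → ∅
LTS(Q): 4 reachable states
  v0 = rec X. b.a.X + a.a.0 + b.a.X → --a--▸ v1, --b--▸ v2
  v1 = a.0 → --a--▸ v3
  v2 = a.(rec X. b.a.X + a.a.0 + b.a.X) → --a--▸ v0
  v3 = 0 → ∅
Partition-refinement fixed point:
  B0 = {u0, v0}
  B1 = {u2, v2}
  B2 = {u1, v1}
  B3 = {u3, v3}
u0 ∈ B0, v0 ∈ B0 → same block

P ~ Q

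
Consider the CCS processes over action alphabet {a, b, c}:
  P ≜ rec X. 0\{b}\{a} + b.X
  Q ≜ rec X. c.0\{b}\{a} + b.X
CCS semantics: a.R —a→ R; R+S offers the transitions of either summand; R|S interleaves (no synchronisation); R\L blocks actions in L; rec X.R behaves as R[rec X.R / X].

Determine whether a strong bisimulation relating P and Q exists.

P ≁ Q

P's transition system — 1 states:
  u0 = rec X. 0\{b}\{a} + b.X :: ··b··> u0
Q's transition system — 2 states:
  v0 = rec X. c.0\{b}\{a} + b.X :: ··b··> v0, ··c··> v1
  v1 = 0\{b}\{a} :: (no moves)
Bisimilarity quotient blocks:
  B0 = {u0}
  B1 = {v0}
  B2 = {v1}
u0 ∈ B0, v0 ∈ B1 → different blocks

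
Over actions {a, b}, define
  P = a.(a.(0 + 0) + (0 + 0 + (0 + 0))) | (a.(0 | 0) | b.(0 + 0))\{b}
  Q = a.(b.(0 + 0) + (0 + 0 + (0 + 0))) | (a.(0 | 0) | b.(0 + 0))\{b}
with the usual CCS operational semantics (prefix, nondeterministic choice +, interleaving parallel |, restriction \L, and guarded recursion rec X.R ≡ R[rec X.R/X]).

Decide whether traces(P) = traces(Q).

LTS(P): 6 reachable states
  m0 = a.(a.(0 + 0) + (0 + 0 + (0 + 0))) | (a.(0 | 0) | b.(0 + 0))\{b} → ··a··> m1, ··a··> m2
  m1 = (a.(0 + 0) + (0 + 0 + (0 + 0))) | (a.(0 | 0) | b.(0 + 0))\{b} → ··a··> m3, ··a··> m4
  m2 = a.(a.(0 + 0) + (0 + 0 + (0 + 0))) | (0 | 0 | b.(0 + 0))\{b} → ··a··> m4
  m3 = (0 + 0) | (a.(0 | 0) | b.(0 + 0))\{b} → ··a··> m5
  m4 = (a.(0 + 0) + (0 + 0 + (0 + 0))) | (0 | 0 | b.(0 + 0))\{b} → ··a··> m5
  m5 = (0 + 0) | (0 | 0 | b.(0 + 0))\{b} → deadlocked
LTS(Q): 6 reachable states
  n0 = a.(b.(0 + 0) + (0 + 0 + (0 + 0))) | (a.(0 | 0) | b.(0 + 0))\{b} → ··a··> n1, ··a··> n2
  n1 = (b.(0 + 0) + (0 + 0 + (0 + 0))) | (a.(0 | 0) | b.(0 + 0))\{b} → ··a··> n3, ··b··> n4
  n2 = a.(b.(0 + 0) + (0 + 0 + (0 + 0))) | (0 | 0 | b.(0 + 0))\{b} → ··a··> n3
  n3 = (b.(0 + 0) + (0 + 0 + (0 + 0))) | (0 | 0 | b.(0 + 0))\{b} → ··b··> n5
  n4 = (0 + 0) | (a.(0 | 0) | b.(0 + 0))\{b} → ··a··> n5
  n5 = (0 + 0) | (0 | 0 | b.(0 + 0))\{b} → deadlocked
Executing aaa from P (initial set {m0}):
  [1] a ⇒ {m1, m2}
  [2] a ⇒ {m3, m4}
  [3] a ⇒ {m5}
  ✓ P
Executing aaa from Q (initial set {n0}):
  [1] a ⇒ {n1, n2}
  [2] a ⇒ {n3}
  [3] a ⇒ ∅ (Q stuck)

traces(P) ≠ traces(Q) — witness ⟨aaa⟩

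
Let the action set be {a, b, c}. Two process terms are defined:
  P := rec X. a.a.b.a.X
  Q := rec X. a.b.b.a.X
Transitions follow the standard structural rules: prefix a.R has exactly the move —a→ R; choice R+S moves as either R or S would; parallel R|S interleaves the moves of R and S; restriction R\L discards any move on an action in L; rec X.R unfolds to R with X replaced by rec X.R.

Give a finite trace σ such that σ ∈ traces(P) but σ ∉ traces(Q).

Reachable graph of P (4 states):
  s0 = rec X. a.a.b.a.X | --a--▸ s1
  s1 = a.b.a.(rec X. a.a.b.a.X) | --a--▸ s2
  s2 = b.a.(rec X. a.a.b.a.X) | --b--▸ s3
  s3 = a.(rec X. a.a.b.a.X) | --a--▸ s0
Reachable graph of Q (4 states):
  t0 = rec X. a.b.b.a.X | --a--▸ t1
  t1 = b.b.a.(rec X. a.b.b.a.X) | --b--▸ t2
  t2 = b.a.(rec X. a.b.b.a.X) | --b--▸ t3
  t3 = a.(rec X. a.b.b.a.X) | --a--▸ t0
Run σ = ⟨aa⟩ on P: start {s0}
  step 1 (a): {s1}
  step 2 (a): {s2}
  ✓ P
Run σ = ⟨aa⟩ on Q: start {t0}
  step 1 (a): {t1}
  step 2 (a): no successor for Q

aa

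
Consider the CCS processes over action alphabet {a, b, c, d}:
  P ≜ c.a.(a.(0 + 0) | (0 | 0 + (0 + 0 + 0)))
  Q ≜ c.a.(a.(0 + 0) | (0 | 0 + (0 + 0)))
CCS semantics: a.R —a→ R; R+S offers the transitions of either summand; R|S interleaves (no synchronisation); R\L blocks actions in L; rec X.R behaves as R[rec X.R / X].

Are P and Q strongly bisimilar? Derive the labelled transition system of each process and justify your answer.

P's transition system — 4 states:
  m0 = c.a.(a.(0 + 0) | (0 | 0 + (0 + 0 + 0))) :: =c=> m1
  m1 = a.(a.(0 + 0) | (0 | 0 + (0 + 0 + 0))) :: =a=> m2
  m2 = a.(0 + 0) | (0 | 0 + (0 + 0 + 0)) :: =a=> m3
  m3 = (0 + 0) | (0 | 0 + (0 + 0 + 0)) :: deadlocked
Q's transition system — 4 states:
  n0 = c.a.(a.(0 + 0) | (0 | 0 + (0 + 0))) :: =c=> n1
  n1 = a.(a.(0 + 0) | (0 | 0 + (0 + 0))) :: =a=> n2
  n2 = a.(0 + 0) | (0 | 0 + (0 + 0)) :: =a=> n3
  n3 = (0 + 0) | (0 | 0 + (0 + 0)) :: deadlocked
Partition-refinement fixed point:
  B0 = {m0, n0}
  B1 = {m1, n1}
  B2 = {m2, n2}
  B3 = {m3, n3}
m0 ∈ B0, n0 ∈ B0 → same block

bisimilar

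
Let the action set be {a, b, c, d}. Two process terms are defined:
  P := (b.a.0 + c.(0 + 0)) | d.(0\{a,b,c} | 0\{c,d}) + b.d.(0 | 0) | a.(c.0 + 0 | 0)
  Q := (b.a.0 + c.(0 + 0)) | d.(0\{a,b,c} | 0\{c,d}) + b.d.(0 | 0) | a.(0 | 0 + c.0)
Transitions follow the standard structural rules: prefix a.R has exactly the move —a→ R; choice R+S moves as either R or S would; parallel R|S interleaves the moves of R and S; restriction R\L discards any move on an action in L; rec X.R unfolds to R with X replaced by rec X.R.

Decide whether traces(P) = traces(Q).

LTS(P): 16 reachable states
  p0 = (b.a.0 + c.(0 + 0)) | d.(0\{a,b,c} | 0\{c,d}) + b.d.(0 | 0) | a.(c.0 + 0 | 0) has moves ··a··> p1, ··b··> p2, ··b··> p3, ··c··> p4, ··d··> p5
  p1 = b.d.(0 | 0) | (c.0 + 0 | 0) has moves ··b··> p6, ··c··> p7
  p2 = a.0 | d.(0\{a,b,c} | 0\{c,d}) has moves ··a··> p8, ··d··> p9
  p3 = d.(0 | 0) | a.(c.0 + 0 | 0) has moves ··a··> p6, ··d··> p10
  p4 = (0 + 0) | d.(0\{a,b,c} | 0\{c,d}) has moves ··d··> p11
  p5 = (b.a.0 + c.(0 + 0)) | (0\{a,b,c} | 0\{c,d}) has moves ··b··> p9, ··c··> p11
  p6 = d.(0 | 0) | (c.0 + 0 | 0) has moves ··c··> p12, ··d··> p13
  p7 = b.d.(0 | 0) | 0 has moves ··b··> p12
  p8 = 0 | d.(0\{a,b,c} | 0\{c,d}) has moves ··d··> p14
  p9 = a.0 | (0\{a,b,c} | 0\{c,d}) has moves ··a··> p14
  p10 = 0 | 0 | a.(c.0 + 0 | 0) has moves ··a··> p13
  p11 = (0 + 0) | (0\{a,b,c} | 0\{c,d}) has moves stopped
  p12 = d.(0 | 0) | 0 has moves ··d··> p15
  p13 = 0 | 0 | (c.0 + 0 | 0) has moves ··c··> p15
  p14 = 0 | (0\{a,b,c} | 0\{c,d}) has moves stopped
  p15 = 0 | 0 | 0 has moves stopped
LTS(Q): 16 reachable states
  q0 = (b.a.0 + c.(0 + 0)) | d.(0\{a,b,c} | 0\{c,d}) + b.d.(0 | 0) | a.(0 | 0 + c.0) has moves ··a··> q1, ··b··> q2, ··b··> q3, ··c··> q4, ··d··> q5
  q1 = b.d.(0 | 0) | (0 | 0 + c.0) has moves ··b··> q6, ··c··> q7
  q2 = a.0 | d.(0\{a,b,c} | 0\{c,d}) has moves ··a··> q8, ··d··> q9
  q3 = d.(0 | 0) | a.(0 | 0 + c.0) has moves ··a··> q6, ··d··> q10
  q4 = (0 + 0) | d.(0\{a,b,c} | 0\{c,d}) has moves ··d··> q11
  q5 = (b.a.0 + c.(0 + 0)) | (0\{a,b,c} | 0\{c,d}) has moves ··b··> q9, ··c··> q11
  q6 = d.(0 | 0) | (0 | 0 + c.0) has moves ··c··> q12, ··d··> q13
  q7 = b.d.(0 | 0) | 0 has moves ··b··> q12
  q8 = 0 | d.(0\{a,b,c} | 0\{c,d}) has moves ··d··> q14
  q9 = a.0 | (0\{a,b,c} | 0\{c,d}) has moves ··a··> q14
  q10 = 0 | 0 | a.(0 | 0 + c.0) has moves ··a··> q13
  q11 = (0 + 0) | (0\{a,b,c} | 0\{c,d}) has moves stopped
  q12 = d.(0 | 0) | 0 has moves ··d··> q15
  q13 = 0 | 0 | (0 | 0 + c.0) has moves ··c··> q15
  q14 = 0 | (0\{a,b,c} | 0\{c,d}) has moves stopped
  q15 = 0 | 0 | 0 has moves stopped
Coarsest stable partition (strong bisimilarity classes):
  B0 = {p0, q0}
  B1 = {p1, q1}
  B2 = {p6, q6}
  B3 = {p12, p4, p8, q12, q4, q8}
  B4 = {p11, p14, p15, q11, q14, q15}
  B5 = {p13, q13}
  B6 = {p7, q7}
  B7 = {p5, q5}
  B8 = {p9, q9}
  B9 = {p3, q3}
  B10 = {p10, q10}
  B11 = {p2, q2}
p0 ∈ B0, q0 ∈ B0 → same block
Bisimilar ⇒ trace-equivalent.

trace-equivalent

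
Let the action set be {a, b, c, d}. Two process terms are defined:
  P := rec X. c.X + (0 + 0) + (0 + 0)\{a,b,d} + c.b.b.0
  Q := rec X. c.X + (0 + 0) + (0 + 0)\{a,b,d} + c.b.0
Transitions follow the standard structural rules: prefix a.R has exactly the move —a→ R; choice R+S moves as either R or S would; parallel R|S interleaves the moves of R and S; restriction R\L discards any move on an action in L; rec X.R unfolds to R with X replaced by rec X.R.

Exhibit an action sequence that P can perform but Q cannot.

LTS(P): 4 reachable states
  p0 = rec X. c.X + (0 + 0) + (0 + 0)\{a,b,d} + c.b.b.0 ⊢ =c=> p0, =c=> p1
  p1 = b.b.0 ⊢ =b=> p2
  p2 = b.0 ⊢ =b=> p3
  p3 = 0 ⊢ deadlocked
LTS(Q): 3 reachable states
  q0 = rec X. c.X + (0 + 0) + (0 + 0)\{a,b,d} + c.b.0 ⊢ =c=> q0, =c=> q1
  q1 = b.0 ⊢ =b=> q2
  q2 = 0 ⊢ deadlocked
Run σ = ⟨cbb⟩ on P: start {p0}
  after c @ step 1: {p0, p1}
  after b @ step 2: {p2}
  after b @ step 3: {p3}
  P completes σ.
Run σ = ⟨cbb⟩ on Q: start {q0}
  after c @ step 1: {q0, q1}
  after b @ step 2: {q2}
  after b @ step 3: ∅  — Q cannot continue

cbb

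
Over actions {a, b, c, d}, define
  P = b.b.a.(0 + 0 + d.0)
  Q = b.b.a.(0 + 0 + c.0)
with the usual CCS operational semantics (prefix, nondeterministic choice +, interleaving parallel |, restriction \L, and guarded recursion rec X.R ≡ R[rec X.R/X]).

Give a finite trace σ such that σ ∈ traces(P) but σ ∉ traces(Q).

bbad

LTS(P): 5 reachable states
  m0 = b.b.a.(0 + 0 + d.0) has moves -b-> m1
  m1 = b.a.(0 + 0 + d.0) has moves -b-> m2
  m2 = a.(0 + 0 + d.0) has moves -a-> m3
  m3 = 0 + 0 + d.0 has moves -d-> m4
  m4 = 0 has moves ∅
LTS(Q): 5 reachable states
  n0 = b.b.a.(0 + 0 + c.0) has moves -b-> n1
  n1 = b.a.(0 + 0 + c.0) has moves -b-> n2
  n2 = a.(0 + 0 + c.0) has moves -a-> n3
  n3 = 0 + 0 + c.0 has moves -c-> n4
  n4 = 0 has moves ∅
Trace ⟨bbad⟩ through P, begin at {m0}:
  step 1 (b): {m1}
  step 2 (b): {m2}
  step 3 (a): {m3}
  step 4 (d): {m4}
  — P admits the full trace.
Trace ⟨bbad⟩ through Q, begin at {n0}:
  step 1 (b): {n1}
  step 2 (b): {n2}
  step 3 (a): {n3}
  step 4 (d): no successor for Q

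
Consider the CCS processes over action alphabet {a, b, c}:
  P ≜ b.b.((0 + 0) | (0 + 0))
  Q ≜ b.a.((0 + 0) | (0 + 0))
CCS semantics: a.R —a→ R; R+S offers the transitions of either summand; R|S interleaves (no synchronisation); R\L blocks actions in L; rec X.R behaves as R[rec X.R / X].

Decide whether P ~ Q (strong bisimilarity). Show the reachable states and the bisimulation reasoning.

P ≁ Q

LTS(P): 3 reachable states
  p0 = b.b.((0 + 0) | (0 + 0)) :: -b-> p1
  p1 = b.((0 + 0) | (0 + 0)) :: -b-> p2
  p2 = (0 + 0) | (0 + 0) :: stopped
LTS(Q): 3 reachable states
  q0 = b.a.((0 + 0) | (0 + 0)) :: -b-> q1
  q1 = a.((0 + 0) | (0 + 0)) :: -a-> q2
  q2 = (0 + 0) | (0 + 0) :: stopped
Coarsest stable partition (strong bisimilarity classes):
  B0 = {p0}
  B1 = {p1}
  B2 = {p2, q2}
  B3 = {q0}
  B4 = {q1}
p0 ∈ B0, q0 ∈ B3 → different blocks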